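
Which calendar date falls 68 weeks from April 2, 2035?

Counting forward 68 weeks = 476 days from April 2, 2035.
April has 30 days, so 30 − 2 = 28 days remain after April 2, 2035; 476 − 28 = 448 left.
May 2035 has 31 days: 448 − 31 = 417 left.
June 2035 has 30 days: 417 − 30 = 387 left.
July 2035 has 31 days: 387 − 31 = 356 left.
August 2035 has 31 days: 356 − 31 = 325 left.
September 2035 has 30 days: 325 − 30 = 295 left.
October 2035 has 31 days: 295 − 31 = 264 left.
November 2035 has 30 days: 264 − 30 = 234 left.
December 2035 has 31 days: 234 − 31 = 203 left.
January 2036 has 31 days: 203 − 31 = 172 left.
February 2036 has 29 days (2036 is a leap year): 172 − 29 = 143 left.
March 2036 has 31 days: 143 − 31 = 112 left.
April 2036 has 30 days: 112 − 30 = 82 left.
May 2036 has 31 days: 82 − 31 = 51 left.
June 2036 has 30 days: 51 − 30 = 21 left.
21 days into July 2036 → July 21, 2036.

July 21, 2036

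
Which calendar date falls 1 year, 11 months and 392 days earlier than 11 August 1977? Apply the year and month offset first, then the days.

August 15, 1974

Going back 1 year, 11 months and 392 days from August 11, 1977: first the month/year part, then the days.
-1 year → 1976; month 8 − 11 = -3, which is month 9 of year 1975 → September 1975.
Day 11 is valid in September, giving September 11, 1975.
Now subtract 392 days from September 11, 1975.
Going back 11 days from September 11, 1975 reaches the end of the previous month; 392 − 11 = 381 left.
August 1975 has 31 days: 381 − 31 = 350 left.
July 1975 has 31 days: 350 − 31 = 319 left.
June 1975 has 30 days: 319 − 30 = 289 left.
May 1975 has 31 days: 289 − 31 = 258 left.
April 1975 has 30 days: 258 − 30 = 228 left.
March 1975 has 31 days: 228 − 31 = 197 left.
February 1975 has 28 days (1975 is not a leap year): 197 − 28 = 169 left.
January 1975 has 31 days: 169 − 31 = 138 left.
December 1974 has 31 days: 138 − 31 = 107 left.
November 1974 has 30 days: 107 − 30 = 77 left.
October 1974 has 31 days: 77 − 31 = 46 left.
September 1974 has 30 days: 46 − 30 = 16 left.
August 1974 has 31 days; 31 − 16 = 15 → August 15, 1974.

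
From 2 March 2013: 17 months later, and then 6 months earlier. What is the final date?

February 2, 2014

Advancing 17 months from March 2, 2013:
month 3 + 17 = 20, which is month 8 of year 2014 → August 2014.
Day 2 is valid in August, giving August 2, 2014.
Counting back 6 months from August 2, 2014:
month 8 − 6 = 2 → February 2014.
Day 2 is valid in February, giving February 2, 2014.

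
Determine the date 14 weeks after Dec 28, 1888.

April 5, 1889

Adding 14 weeks = 98 days from December 28, 1888.
December has 31 days, so 31 − 28 = 3 days remain after December 28, 1888; 98 − 3 = 95 left.
January 1889 has 31 days: 95 − 31 = 64 left.
February 1889 has 28 days (1889 is not a leap year): 64 − 28 = 36 left.
March 1889 has 31 days: 36 − 31 = 5 left.
5 days into April 1889 → April 5, 1889.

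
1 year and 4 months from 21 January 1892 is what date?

Counting forward 1 year and 4 months from January 21, 1892.
+1 year → 1893; month 1 + 4 = 5 → May 1893.
Day 21 is valid in May, giving May 21, 1893.

May 21, 1893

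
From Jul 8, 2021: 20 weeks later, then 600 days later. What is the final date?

Counting forward 20 weeks (= 140 days) from July 8, 2021:
July has 31 days, so 31 − 8 = 23 days remain after July 8, 2021; 140 − 23 = 117 left.
August 2021 has 31 days: 117 − 31 = 86 left.
September 2021 has 30 days: 86 − 30 = 56 left.
October 2021 has 31 days: 56 − 31 = 25 left.
25 days into November 2021 → November 25, 2021.
Counting forward 600 days from November 25, 2021:
November has 30 days, so 30 − 25 = 5 days remain after November 25, 2021; 600 − 5 = 595 left.
December 2021 has 31 days: 595 − 31 = 564 left.
January 2022 has 31 days: 564 − 31 = 533 left.
February 2022 has 28 days (2022 is not a leap year): 533 − 28 = 505 left.
March 2022 has 31 days: 505 − 31 = 474 left.
April 2022 has 30 days: 474 − 30 = 444 left.
May 2022 has 31 days: 444 − 31 = 413 left.
June 2022 has 30 days: 413 − 30 = 383 left.
July 2022 has 31 days: 383 − 31 = 352 left.
August 2022 has 31 days: 352 − 31 = 321 left.
September 2022 has 30 days: 321 − 30 = 291 left.
October 2022 has 31 days: 291 − 31 = 260 left.
November 2022 has 30 days: 260 − 30 = 230 left.
December 2022 has 31 days: 230 − 31 = 199 left.
January 2023 has 31 days: 199 − 31 = 168 left.
February 2023 has 28 days (2023 is not a leap year): 168 − 28 = 140 left.
March 2023 has 31 days: 140 − 31 = 109 left.
April 2023 has 30 days: 109 − 30 = 79 left.
May 2023 has 31 days: 79 − 31 = 48 left.
June 2023 has 30 days: 48 − 30 = 18 left.
18 days into July 2023 → July 18, 2023.

July 18, 2023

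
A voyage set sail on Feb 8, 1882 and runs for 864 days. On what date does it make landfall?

June 21, 1884

Counting forward 864 days from February 8, 1882.
February has 28 days, so 28 − 8 = 20 days remain after February 8, 1882; 864 − 20 = 844 left.
March 1882 has 31 days: 844 − 31 = 813 left.
April 1882 has 30 days: 813 − 30 = 783 left.
May 1882 has 31 days: 783 − 31 = 752 left.
June 1882 has 30 days: 752 − 30 = 722 left.
July 1882 has 31 days: 722 − 31 = 691 left.
August 1882 has 31 days: 691 − 31 = 660 left.
September 1882 has 30 days: 660 − 30 = 630 left.
October 1882 has 31 days: 630 − 31 = 599 left.
November 1882 has 30 days: 599 − 30 = 569 left.
December 1882 has 31 days: 569 − 31 = 538 left.
January 1883 has 31 days: 538 − 31 = 507 left.
February 1883 has 28 days (1883 is not a leap year): 507 − 28 = 479 left.
March 1883 has 31 days: 479 − 31 = 448 left.
April 1883 has 30 days: 448 − 30 = 418 left.
May 1883 has 31 days: 418 − 31 = 387 left.
June 1883 has 30 days: 387 − 30 = 357 left.
July 1883 has 31 days: 357 − 31 = 326 left.
August 1883 has 31 days: 326 − 31 = 295 left.
September 1883 has 30 days: 295 − 30 = 265 left.
October 1883 has 31 days: 265 − 31 = 234 left.
November 1883 has 30 days: 234 − 30 = 204 left.
December 1883 has 31 days: 204 − 31 = 173 left.
January 1884 has 31 days: 173 − 31 = 142 left.
February 1884 has 29 days (1884 is a leap year): 142 − 29 = 113 left.
March 1884 has 31 days: 113 − 31 = 82 left.
April 1884 has 30 days: 82 − 30 = 52 left.
May 1884 has 31 days: 52 − 31 = 21 left.
21 days into June 1884 → June 21, 1884.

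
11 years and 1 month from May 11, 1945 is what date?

Counting forward 11 years and 1 month from May 11, 1945.
+11 years → 1956; month 5 + 1 = 6 → June 1956.
Day 11 is valid in June, giving June 11, 1956.

June 11, 1956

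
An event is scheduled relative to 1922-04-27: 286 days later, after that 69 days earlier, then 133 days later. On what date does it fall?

Counting forward 286 days from April 27, 1922:
April has 30 days, so 30 − 27 = 3 days remain after April 27, 1922; 286 − 3 = 283 left.
May 1922 has 31 days: 283 − 31 = 252 left.
June 1922 has 30 days: 252 − 30 = 222 left.
July 1922 has 31 days: 222 − 31 = 191 left.
August 1922 has 31 days: 191 − 31 = 160 left.
September 1922 has 30 days: 160 − 30 = 130 left.
October 1922 has 31 days: 130 − 31 = 99 left.
November 1922 has 30 days: 99 − 30 = 69 left.
December 1922 has 31 days: 69 − 31 = 38 left.
January 1923 has 31 days: 38 − 31 = 7 left.
7 days into February 1923 → February 7, 1923.
Going back 69 days from February 7, 1923:
Going back 7 days from February 7, 1923 reaches the end of the previous month; 69 − 7 = 62 left.
January 1923 has 31 days: 62 − 31 = 31 left.
December 1922 has 31 days: 31 − 31 = 0 left.
November 1922 has 30 days; 30 − 0 = 30 → November 30, 1922.
Advancing 133 days from November 30, 1922:
November has 30 days, so 30 − 30 = 0 days remain after November 30, 1922; 133 − 0 = 133 left.
December 1922 has 31 days: 133 − 31 = 102 left.
January 1923 has 31 days: 102 − 31 = 71 left.
February 1923 has 28 days (1923 is not a leap year): 71 − 28 = 43 left.
March 1923 has 31 days: 43 − 31 = 12 left.
12 days into April 1923 → April 12, 1923.

April 12, 1923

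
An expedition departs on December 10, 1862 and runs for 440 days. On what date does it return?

February 23, 1864

Advancing 440 days from December 10, 1862.
December has 31 days, so 31 − 10 = 21 days remain after December 10, 1862; 440 − 21 = 419 left.
January 1863 has 31 days: 419 − 31 = 388 left.
February 1863 has 28 days (1863 is not a leap year): 388 − 28 = 360 left.
March 1863 has 31 days: 360 − 31 = 329 left.
April 1863 has 30 days: 329 − 30 = 299 left.
May 1863 has 31 days: 299 − 31 = 268 left.
June 1863 has 30 days: 268 − 30 = 238 left.
July 1863 has 31 days: 238 − 31 = 207 left.
August 1863 has 31 days: 207 − 31 = 176 left.
September 1863 has 30 days: 176 − 30 = 146 left.
October 1863 has 31 days: 146 − 31 = 115 left.
November 1863 has 30 days: 115 − 30 = 85 left.
December 1863 has 31 days: 85 − 31 = 54 left.
January 1864 has 31 days: 54 − 31 = 23 left.
23 days into February 1864 → February 23, 1864.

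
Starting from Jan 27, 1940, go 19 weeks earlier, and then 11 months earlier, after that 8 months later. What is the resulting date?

Subtracting 19 weeks (= 133 days) from January 27, 1940:
Going back 27 days from January 27, 1940 reaches the end of the previous month; 133 − 27 = 106 left.
December 1939 has 31 days: 106 − 31 = 75 left.
November 1939 has 30 days: 75 − 30 = 45 left.
October 1939 has 31 days: 45 − 31 = 14 left.
September 1939 has 30 days; 30 − 14 = 16 → September 16, 1939.
Going back 11 months from September 16, 1939:
month 9 − 11 = -2, which is month 10 of year 1938 → October 1938.
Day 16 is valid in October, giving October 16, 1938.
Advancing 8 months from October 16, 1938:
month 10 + 8 = 18, which is month 6 of year 1939 → June 1939.
Day 16 is valid in June, giving June 16, 1939.

June 16, 1939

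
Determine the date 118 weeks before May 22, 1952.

February 16, 1950

Subtracting 118 weeks = 826 days from May 22, 1952.
Going back 22 days from May 22, 1952 reaches the end of the previous month; 826 − 22 = 804 left.
April 1952 has 30 days: 804 − 30 = 774 left.
March 1952 has 31 days: 774 − 31 = 743 left.
February 1952 has 29 days (1952 is a leap year): 743 − 29 = 714 left.
January 1952 has 31 days: 714 − 31 = 683 left.
December 1951 has 31 days: 683 − 31 = 652 left.
November 1951 has 30 days: 652 − 30 = 622 left.
October 1951 has 31 days: 622 − 31 = 591 left.
September 1951 has 30 days: 591 − 30 = 561 left.
August 1951 has 31 days: 561 − 31 = 530 left.
July 1951 has 31 days: 530 − 31 = 499 left.
June 1951 has 30 days: 499 − 30 = 469 left.
May 1951 has 31 days: 469 − 31 = 438 left.
April 1951 has 30 days: 438 − 30 = 408 left.
March 1951 has 31 days: 408 − 31 = 377 left.
February 1951 has 28 days (1951 is not a leap year): 377 − 28 = 349 left.
January 1951 has 31 days: 349 − 31 = 318 left.
December 1950 has 31 days: 318 − 31 = 287 left.
November 1950 has 30 days: 287 − 30 = 257 left.
October 1950 has 31 days: 257 − 31 = 226 left.
September 1950 has 30 days: 226 − 30 = 196 left.
August 1950 has 31 days: 196 − 31 = 165 left.
July 1950 has 31 days: 165 − 31 = 134 left.
June 1950 has 30 days: 134 − 30 = 104 left.
May 1950 has 31 days: 104 − 31 = 73 left.
April 1950 has 30 days: 73 − 30 = 43 left.
March 1950 has 31 days: 43 − 31 = 12 left.
February 1950 has 28 days; 28 − 12 = 16 → February 16, 1950.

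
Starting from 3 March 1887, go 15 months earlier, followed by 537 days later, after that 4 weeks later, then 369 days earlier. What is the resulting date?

June 17, 1886

Counting back 15 months from March 3, 1887:
month 3 − 15 = -12, which is month 12 of year 1885 → December 1885.
Day 3 is valid in December, giving December 3, 1885.
Adding 537 days from December 3, 1885:
December has 31 days, so 31 − 3 = 28 days remain after December 3, 1885; 537 − 28 = 509 left.
January 1886 has 31 days: 509 − 31 = 478 left.
February 1886 has 28 days (1886 is not a leap year): 478 − 28 = 450 left.
March 1886 has 31 days: 450 − 31 = 419 left.
April 1886 has 30 days: 419 − 30 = 389 left.
May 1886 has 31 days: 389 − 31 = 358 left.
June 1886 has 30 days: 358 − 30 = 328 left.
July 1886 has 31 days: 328 − 31 = 297 left.
August 1886 has 31 days: 297 − 31 = 266 left.
September 1886 has 30 days: 266 − 30 = 236 left.
October 1886 has 31 days: 236 − 31 = 205 left.
November 1886 has 30 days: 205 − 30 = 175 left.
December 1886 has 31 days: 175 − 31 = 144 left.
January 1887 has 31 days: 144 − 31 = 113 left.
February 1887 has 28 days (1887 is not a leap year): 113 − 28 = 85 left.
March 1887 has 31 days: 85 − 31 = 54 left.
April 1887 has 30 days: 54 − 30 = 24 left.
24 days into May 1887 → May 24, 1887.
Counting forward 4 weeks (= 28 days) from May 24, 1887:
May has 31 days, so 31 − 24 = 7 days remain after May 24, 1887; 28 − 7 = 21 left.
21 days into June 1887 → June 21, 1887.
Subtracting 369 days from June 21, 1887:
Going back 21 days from June 21, 1887 reaches the end of the previous month; 369 − 21 = 348 left.
May 1887 has 31 days: 348 − 31 = 317 left.
April 1887 has 30 days: 317 − 30 = 287 left.
March 1887 has 31 days: 287 − 31 = 256 left.
February 1887 has 28 days (1887 is not a leap year): 256 − 28 = 228 left.
January 1887 has 31 days: 228 − 31 = 197 left.
December 1886 has 31 days: 197 − 31 = 166 left.
November 1886 has 30 days: 166 − 30 = 136 left.
October 1886 has 31 days: 136 − 31 = 105 left.
September 1886 has 30 days: 105 − 30 = 75 left.
August 1886 has 31 days: 75 − 31 = 44 left.
July 1886 has 31 days: 44 − 31 = 13 left.
June 1886 has 30 days; 30 − 13 = 17 → June 17, 1886.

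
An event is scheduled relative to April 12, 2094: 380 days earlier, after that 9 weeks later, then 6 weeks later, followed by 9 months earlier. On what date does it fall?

Subtracting 380 days from April 12, 2094:
Going back 12 days from April 12, 2094 reaches the end of the previous month; 380 − 12 = 368 left.
March 2094 has 31 days: 368 − 31 = 337 left.
February 2094 has 28 days (2094 is not a leap year): 337 − 28 = 309 left.
January 2094 has 31 days: 309 − 31 = 278 left.
December 2093 has 31 days: 278 − 31 = 247 left.
November 2093 has 30 days: 247 − 30 = 217 left.
October 2093 has 31 days: 217 − 31 = 186 left.
September 2093 has 30 days: 186 − 30 = 156 left.
August 2093 has 31 days: 156 − 31 = 125 left.
July 2093 has 31 days: 125 − 31 = 94 left.
June 2093 has 30 days: 94 − 30 = 64 left.
May 2093 has 31 days: 64 − 31 = 33 left.
April 2093 has 30 days: 33 − 30 = 3 left.
March 2093 has 31 days; 31 − 3 = 28 → March 28, 2093.
Counting forward 9 weeks (= 63 days) from March 28, 2093:
March has 31 days, so 31 − 28 = 3 days remain after March 28, 2093; 63 − 3 = 60 left.
April 2093 has 30 days: 60 − 30 = 30 left.
30 days into May 2093 → May 30, 2093.
Counting forward 6 weeks (= 42 days) from May 30, 2093:
May has 31 days, so 31 − 30 = 1 day remains after May 30, 2093; 42 − 1 = 41 left.
June 2093 has 30 days: 41 − 30 = 11 left.
11 days into July 2093 → July 11, 2093.
Counting back 9 months from July 11, 2093:
month 7 − 9 = -2, which is month 10 of year 2092 → October 2092.
Day 11 is valid in October, giving October 11, 2092.

October 11, 2092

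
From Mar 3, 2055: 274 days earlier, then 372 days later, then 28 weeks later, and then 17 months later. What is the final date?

May 22, 2057

Going back 274 days from March 3, 2055:
Going back 3 days from March 3, 2055 reaches the end of the previous month; 274 − 3 = 271 left.
February 2055 has 28 days (2055 is not a leap year): 271 − 28 = 243 left.
January 2055 has 31 days: 243 − 31 = 212 left.
December 2054 has 31 days: 212 − 31 = 181 left.
November 2054 has 30 days: 181 − 30 = 151 left.
October 2054 has 31 days: 151 − 31 = 120 left.
September 2054 has 30 days: 120 − 30 = 90 left.
August 2054 has 31 days: 90 − 31 = 59 left.
July 2054 has 31 days: 59 − 31 = 28 left.
June 2054 has 30 days; 30 − 28 = 2 → June 2, 2054.
Advancing 372 days from June 2, 2054:
June has 30 days, so 30 − 2 = 28 days remain after June 2, 2054; 372 − 28 = 344 left.
July 2054 has 31 days: 344 − 31 = 313 left.
August 2054 has 31 days: 313 − 31 = 282 left.
September 2054 has 30 days: 282 − 30 = 252 left.
October 2054 has 31 days: 252 − 31 = 221 left.
November 2054 has 30 days: 221 − 30 = 191 left.
December 2054 has 31 days: 191 − 31 = 160 left.
January 2055 has 31 days: 160 − 31 = 129 left.
February 2055 has 28 days (2055 is not a leap year): 129 − 28 = 101 left.
March 2055 has 31 days: 101 − 31 = 70 left.
April 2055 has 30 days: 70 − 30 = 40 left.
May 2055 has 31 days: 40 − 31 = 9 left.
9 days into June 2055 → June 9, 2055.
Advancing 28 weeks (= 196 days) from June 9, 2055:
June has 30 days, so 30 − 9 = 21 days remain after June 9, 2055; 196 − 21 = 175 left.
July 2055 has 31 days: 175 − 31 = 144 left.
August 2055 has 31 days: 144 − 31 = 113 left.
September 2055 has 30 days: 113 − 30 = 83 left.
October 2055 has 31 days: 83 − 31 = 52 left.
November 2055 has 30 days: 52 − 30 = 22 left.
22 days into December 2055 → December 22, 2055.
Counting forward 17 months from December 22, 2055:
month 12 + 17 = 29, which is month 5 of year 2057 → May 2057.
Day 22 is valid in May, giving May 22, 2057.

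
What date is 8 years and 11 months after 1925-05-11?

Adding 8 years and 11 months from May 11, 1925.
+8 years → 1933; month 5 + 11 = 16, which is month 4 of year 1934 → April 1934.
Day 11 is valid in April, giving April 11, 1934.

April 11, 1934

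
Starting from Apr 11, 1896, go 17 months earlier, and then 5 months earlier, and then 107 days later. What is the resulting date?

September 26, 1894

Counting back 17 months from April 11, 1896:
month 4 − 17 = -13, which is month 11 of year 1894 → November 1894.
Day 11 is valid in November, giving November 11, 1894.
Counting back 5 months from November 11, 1894:
month 11 − 5 = 6 → June 1894.
Day 11 is valid in June, giving June 11, 1894.
Adding 107 days from June 11, 1894:
June has 30 days, so 30 − 11 = 19 days remain after June 11, 1894; 107 − 19 = 88 left.
July 1894 has 31 days: 88 − 31 = 57 left.
August 1894 has 31 days: 57 − 31 = 26 left.
26 days into September 1894 → September 26, 1894.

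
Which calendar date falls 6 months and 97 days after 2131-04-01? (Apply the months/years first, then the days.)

Adding 6 months and 97 days from April 1, 2131: first the month/year part, then the days.
month 4 + 6 = 10 → October 2131.
Day 1 is valid in October, giving October 1, 2131.
Now add 97 days from October 1, 2131.
October has 31 days, so 31 − 1 = 30 days remain after October 1, 2131; 97 − 30 = 67 left.
November 2131 has 30 days: 67 − 30 = 37 left.
December 2131 has 31 days: 37 − 31 = 6 left.
6 days into January 2132 → January 6, 2132.

January 6, 2132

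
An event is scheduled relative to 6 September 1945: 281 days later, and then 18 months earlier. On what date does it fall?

December 14, 1944

Counting forward 281 days from September 6, 1945:
September has 30 days, so 30 − 6 = 24 days remain after September 6, 1945; 281 − 24 = 257 left.
October 1945 has 31 days: 257 − 31 = 226 left.
November 1945 has 30 days: 226 − 30 = 196 left.
December 1945 has 31 days: 196 − 31 = 165 left.
January 1946 has 31 days: 165 − 31 = 134 left.
February 1946 has 28 days (1946 is not a leap year): 134 − 28 = 106 left.
March 1946 has 31 days: 106 − 31 = 75 left.
April 1946 has 30 days: 75 − 30 = 45 left.
May 1946 has 31 days: 45 − 31 = 14 left.
14 days into June 1946 → June 14, 1946.
Counting back 18 months from June 14, 1946:
month 6 − 18 = -12, which is month 12 of year 1944 → December 1944.
Day 14 is valid in December, giving December 14, 1944.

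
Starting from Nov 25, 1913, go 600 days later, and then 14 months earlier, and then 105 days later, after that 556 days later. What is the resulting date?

March 9, 1916

Counting forward 600 days from November 25, 1913:
November has 30 days, so 30 − 25 = 5 days remain after November 25, 1913; 600 − 5 = 595 left.
December 1913 has 31 days: 595 − 31 = 564 left.
January 1914 has 31 days: 564 − 31 = 533 left.
February 1914 has 28 days (1914 is not a leap year): 533 − 28 = 505 left.
March 1914 has 31 days: 505 − 31 = 474 left.
April 1914 has 30 days: 474 − 30 = 444 left.
May 1914 has 31 days: 444 − 31 = 413 left.
June 1914 has 30 days: 413 − 30 = 383 left.
July 1914 has 31 days: 383 − 31 = 352 left.
August 1914 has 31 days: 352 − 31 = 321 left.
September 1914 has 30 days: 321 − 30 = 291 left.
October 1914 has 31 days: 291 − 31 = 260 left.
November 1914 has 30 days: 260 − 30 = 230 left.
December 1914 has 31 days: 230 − 31 = 199 left.
January 1915 has 31 days: 199 − 31 = 168 left.
February 1915 has 28 days (1915 is not a leap year): 168 − 28 = 140 left.
March 1915 has 31 days: 140 − 31 = 109 left.
April 1915 has 30 days: 109 − 30 = 79 left.
May 1915 has 31 days: 79 − 31 = 48 left.
June 1915 has 30 days: 48 − 30 = 18 left.
18 days into July 1915 → July 18, 1915.
Going back 14 months from July 18, 1915:
month 7 − 14 = -7, which is month 5 of year 1914 → May 1914.
Day 18 is valid in May, giving May 18, 1914.
Advancing 105 days from May 18, 1914:
May has 31 days, so 31 − 18 = 13 days remain after May 18, 1914; 105 − 13 = 92 left.
June 1914 has 30 days: 92 − 30 = 62 left.
July 1914 has 31 days: 62 − 31 = 31 left.
31 days into August 1914 → August 31, 1914.
Counting forward 556 days from August 31, 1914:
August has 31 days, so 31 − 31 = 0 days remain after August 31, 1914; 556 − 0 = 556 left.
September 1914 has 30 days: 556 − 30 = 526 left.
October 1914 has 31 days: 526 − 31 = 495 left.
November 1914 has 30 days: 495 − 30 = 465 left.
December 1914 has 31 days: 465 − 31 = 434 left.
January 1915 has 31 days: 434 − 31 = 403 left.
February 1915 has 28 days (1915 is not a leap year): 403 − 28 = 375 left.
March 1915 has 31 days: 375 − 31 = 344 left.
April 1915 has 30 days: 344 − 30 = 314 left.
May 1915 has 31 days: 314 − 31 = 283 left.
June 1915 has 30 days: 283 − 30 = 253 left.
July 1915 has 31 days: 253 − 31 = 222 left.
August 1915 has 31 days: 222 − 31 = 191 left.
September 1915 has 30 days: 191 − 30 = 161 left.
October 1915 has 31 days: 161 − 31 = 130 left.
November 1915 has 30 days: 130 − 30 = 100 left.
December 1915 has 31 days: 100 − 31 = 69 left.
January 1916 has 31 days: 69 − 31 = 38 left.
February 1916 has 29 days (1916 is a leap year): 38 − 29 = 9 left.
9 days into March 1916 → March 9, 1916.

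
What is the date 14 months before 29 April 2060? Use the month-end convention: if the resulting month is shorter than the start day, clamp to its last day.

February 28, 2059

Subtracting 14 months from April 29, 2060.
month 4 − 14 = -10, which is month 2 of year 2059 → February 2059.
February 2059 has only 28 days (2059 is not a leap year — relevant if February), and the start was day 29, so the date clamps to February 28, 2059.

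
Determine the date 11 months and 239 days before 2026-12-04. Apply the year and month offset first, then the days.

May 10, 2025

Counting back 11 months and 239 days from December 4, 2026: first the month/year part, then the days.
month 12 − 11 = 1 → January 2026.
Day 4 is valid in January, giving January 4, 2026.
Now subtract 239 days from January 4, 2026.
Going back 4 days from January 4, 2026 reaches the end of the previous month; 239 − 4 = 235 left.
December 2025 has 31 days: 235 − 31 = 204 left.
November 2025 has 30 days: 204 − 30 = 174 left.
October 2025 has 31 days: 174 − 31 = 143 left.
September 2025 has 30 days: 143 − 30 = 113 left.
August 2025 has 31 days: 113 − 31 = 82 left.
July 2025 has 31 days: 82 − 31 = 51 left.
June 2025 has 30 days: 51 − 30 = 21 left.
May 2025 has 31 days; 31 − 21 = 10 → May 10, 2025.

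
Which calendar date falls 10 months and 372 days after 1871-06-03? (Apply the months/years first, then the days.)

Adding 10 months and 372 days from June 3, 1871: first the month/year part, then the days.
month 6 + 10 = 16, which is month 4 of year 1872 → April 1872.
Day 3 is valid in April, giving April 3, 1872.
Now add 372 days from April 3, 1872.
April has 30 days, so 30 − 3 = 27 days remain after April 3, 1872; 372 − 27 = 345 left.
May 1872 has 31 days: 345 − 31 = 314 left.
June 1872 has 30 days: 314 − 30 = 284 left.
July 1872 has 31 days: 284 − 31 = 253 left.
August 1872 has 31 days: 253 − 31 = 222 left.
September 1872 has 30 days: 222 − 30 = 192 left.
October 1872 has 31 days: 192 − 31 = 161 left.
November 1872 has 30 days: 161 − 30 = 131 left.
December 1872 has 31 days: 131 − 31 = 100 left.
January 1873 has 31 days: 100 − 31 = 69 left.
February 1873 has 28 days (1873 is not a leap year): 69 − 28 = 41 left.
March 1873 has 31 days: 41 − 31 = 10 left.
10 days into April 1873 → April 10, 1873.

April 10, 1873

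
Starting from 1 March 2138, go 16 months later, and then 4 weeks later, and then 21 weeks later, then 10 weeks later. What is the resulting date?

March 2, 2140

Counting forward 16 months from March 1, 2138:
month 3 + 16 = 19, which is month 7 of year 2139 → July 2139.
Day 1 is valid in July, giving July 1, 2139.
Counting forward 4 weeks (= 28 days) from July 1, 2139:
July has 31 days; 1 + 28 = 29, still in July.
Adding 21 weeks (= 147 days) from July 29, 2139:
July has 31 days, so 31 − 29 = 2 days remain after July 29, 2139; 147 − 2 = 145 left.
August 2139 has 31 days: 145 − 31 = 114 left.
September 2139 has 30 days: 114 − 30 = 84 left.
October 2139 has 31 days: 84 − 31 = 53 left.
November 2139 has 30 days: 53 − 30 = 23 left.
23 days into December 2139 → December 23, 2139.
Counting forward 10 weeks (= 70 days) from December 23, 2139:
December has 31 days, so 31 − 23 = 8 days remain after December 23, 2139; 70 − 8 = 62 left.
January 2140 has 31 days: 62 − 31 = 31 left.
February 2140 has 29 days (2140 is a leap year): 31 − 29 = 2 left.
2 days into March 2140 → March 2, 2140.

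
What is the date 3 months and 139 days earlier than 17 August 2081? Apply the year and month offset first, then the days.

December 29, 2080

Going back 3 months and 139 days from August 17, 2081: first the month/year part, then the days.
month 8 − 3 = 5 → May 2081.
Day 17 is valid in May, giving May 17, 2081.
Now subtract 139 days from May 17, 2081.
Going back 17 days from May 17, 2081 reaches the end of the previous month; 139 − 17 = 122 left.
April 2081 has 30 days: 122 − 30 = 92 left.
March 2081 has 31 days: 92 − 31 = 61 left.
February 2081 has 28 days (2081 is not a leap year): 61 − 28 = 33 left.
January 2081 has 31 days: 33 − 31 = 2 left.
December 2080 has 31 days; 31 − 2 = 29 → December 29, 2080.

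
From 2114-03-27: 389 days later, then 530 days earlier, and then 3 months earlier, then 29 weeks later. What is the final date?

February 25, 2114

Counting forward 389 days from March 27, 2114:
March has 31 days, so 31 − 27 = 4 days remain after March 27, 2114; 389 − 4 = 385 left.
April 2114 has 30 days: 385 − 30 = 355 left.
May 2114 has 31 days: 355 − 31 = 324 left.
June 2114 has 30 days: 324 − 30 = 294 left.
July 2114 has 31 days: 294 − 31 = 263 left.
August 2114 has 31 days: 263 − 31 = 232 left.
September 2114 has 30 days: 232 − 30 = 202 left.
October 2114 has 31 days: 202 − 31 = 171 left.
November 2114 has 30 days: 171 − 30 = 141 left.
December 2114 has 31 days: 141 − 31 = 110 left.
January 2115 has 31 days: 110 − 31 = 79 left.
February 2115 has 28 days (2115 is not a leap year): 79 − 28 = 51 left.
March 2115 has 31 days: 51 − 31 = 20 left.
20 days into April 2115 → April 20, 2115.
Subtracting 530 days from April 20, 2115:
Going back 20 days from April 20, 2115 reaches the end of the previous month; 530 − 20 = 510 left.
March 2115 has 31 days: 510 − 31 = 479 left.
February 2115 has 28 days (2115 is not a leap year): 479 − 28 = 451 left.
January 2115 has 31 days: 451 − 31 = 420 left.
December 2114 has 31 days: 420 − 31 = 389 left.
November 2114 has 30 days: 389 − 30 = 359 left.
October 2114 has 31 days: 359 − 31 = 328 left.
September 2114 has 30 days: 328 − 30 = 298 left.
August 2114 has 31 days: 298 − 31 = 267 left.
July 2114 has 31 days: 267 − 31 = 236 left.
June 2114 has 30 days: 236 − 30 = 206 left.
May 2114 has 31 days: 206 − 31 = 175 left.
April 2114 has 30 days: 175 − 30 = 145 left.
March 2114 has 31 days: 145 − 31 = 114 left.
February 2114 has 28 days (2114 is not a leap year): 114 − 28 = 86 left.
January 2114 has 31 days: 86 − 31 = 55 left.
December 2113 has 31 days: 55 − 31 = 24 left.
November 2113 has 30 days; 30 − 24 = 6 → November 6, 2113.
Subtracting 3 months from November 6, 2113:
month 11 − 3 = 8 → August 2113.
Day 6 is valid in August, giving August 6, 2113.
Counting forward 29 weeks (= 203 days) from August 6, 2113:
August has 31 days, so 31 − 6 = 25 days remain after August 6, 2113; 203 − 25 = 178 left.
September 2113 has 30 days: 178 − 30 = 148 left.
October 2113 has 31 days: 148 − 31 = 117 left.
November 2113 has 30 days: 117 − 30 = 87 left.
December 2113 has 31 days: 87 − 31 = 56 left.
January 2114 has 31 days: 56 − 31 = 25 left.
25 days into February 2114 → February 25, 2114.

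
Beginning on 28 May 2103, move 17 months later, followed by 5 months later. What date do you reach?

March 28, 2105

Adding 17 months from May 28, 2103:
month 5 + 17 = 22, which is month 10 of year 2104 → October 2104.
Day 28 is valid in October, giving October 28, 2104.
Counting forward 5 months from October 28, 2104:
month 10 + 5 = 15, which is month 3 of year 2105 → March 2105.
Day 28 is valid in March, giving March 28, 2105.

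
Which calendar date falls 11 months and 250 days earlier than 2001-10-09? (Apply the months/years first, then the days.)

Going back 11 months and 250 days from October 9, 2001: first the month/year part, then the days.
month 10 − 11 = -1, which is month 11 of year 2000 → November 2000.
Day 9 is valid in November, giving November 9, 2000.
Now subtract 250 days from November 9, 2000.
Going back 9 days from November 9, 2000 reaches the end of the previous month; 250 − 9 = 241 left.
October 2000 has 31 days: 241 − 31 = 210 left.
September 2000 has 30 days: 210 − 30 = 180 left.
August 2000 has 31 days: 180 − 31 = 149 left.
July 2000 has 31 days: 149 − 31 = 118 left.
June 2000 has 30 days: 118 − 30 = 88 left.
May 2000 has 31 days: 88 − 31 = 57 left.
April 2000 has 30 days: 57 − 30 = 27 left.
March 2000 has 31 days; 31 − 27 = 4 → March 4, 2000.

March 4, 2000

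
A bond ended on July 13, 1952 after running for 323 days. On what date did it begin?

Going back 323 days from July 13, 1952.
Going back 13 days from July 13, 1952 reaches the end of the previous month; 323 − 13 = 310 left.
June 1952 has 30 days: 310 − 30 = 280 left.
May 1952 has 31 days: 280 − 31 = 249 left.
April 1952 has 30 days: 249 − 30 = 219 left.
March 1952 has 31 days: 219 − 31 = 188 left.
February 1952 has 29 days (1952 is a leap year): 188 − 29 = 159 left.
January 1952 has 31 days: 159 − 31 = 128 left.
December 1951 has 31 days: 128 − 31 = 97 left.
November 1951 has 30 days: 97 − 30 = 67 left.
October 1951 has 31 days: 67 − 31 = 36 left.
September 1951 has 30 days: 36 − 30 = 6 left.
August 1951 has 31 days; 31 − 6 = 25 → August 25, 1951.

August 25, 1951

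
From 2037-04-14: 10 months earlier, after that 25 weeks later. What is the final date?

Subtracting 10 months from April 14, 2037:
month 4 − 10 = -6, which is month 6 of year 2036 → June 2036.
Day 14 is valid in June, giving June 14, 2036.
Counting forward 25 weeks (= 175 days) from June 14, 2036:
June has 30 days, so 30 − 14 = 16 days remain after June 14, 2036; 175 − 16 = 159 left.
July 2036 has 31 days: 159 − 31 = 128 left.
August 2036 has 31 days: 128 − 31 = 97 left.
September 2036 has 30 days: 97 − 30 = 67 left.
October 2036 has 31 days: 67 − 31 = 36 left.
November 2036 has 30 days: 36 − 30 = 6 left.
6 days into December 2036 → December 6, 2036.

December 6, 2036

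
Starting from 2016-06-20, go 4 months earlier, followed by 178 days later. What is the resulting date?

Going back 4 months from June 20, 2016:
month 6 − 4 = 2 → February 2016.
Day 20 is valid in February, giving February 20, 2016.
Adding 178 days from February 20, 2016:
February has 29 days, so 29 − 20 = 9 days remain after February 20, 2016; 178 − 9 = 169 left.
March 2016 has 31 days: 169 − 31 = 138 left.
April 2016 has 30 days: 138 − 30 = 108 left.
May 2016 has 31 days: 108 − 31 = 77 left.
June 2016 has 30 days: 77 − 30 = 47 left.
July 2016 has 31 days: 47 − 31 = 16 left.
16 days into August 2016 → August 16, 2016.

August 16, 2016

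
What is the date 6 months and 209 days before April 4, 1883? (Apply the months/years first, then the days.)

Subtracting 6 months and 209 days from April 4, 1883: first the month/year part, then the days.
month 4 − 6 = -2, which is month 10 of year 1882 → October 1882.
Day 4 is valid in October, giving October 4, 1882.
Now subtract 209 days from October 4, 1882.
Going back 4 days from October 4, 1882 reaches the end of the previous month; 209 − 4 = 205 left.
September 1882 has 30 days: 205 − 30 = 175 left.
August 1882 has 31 days: 175 − 31 = 144 left.
July 1882 has 31 days: 144 − 31 = 113 left.
June 1882 has 30 days: 113 − 30 = 83 left.
May 1882 has 31 days: 83 − 31 = 52 left.
April 1882 has 30 days: 52 − 30 = 22 left.
March 1882 has 31 days; 31 − 22 = 9 → March 9, 1882.

March 9, 1882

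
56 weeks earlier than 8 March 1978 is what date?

Going back 56 weeks = 392 days from March 8, 1978.
Going back 8 days from March 8, 1978 reaches the end of the previous month; 392 − 8 = 384 left.
February 1978 has 28 days (1978 is not a leap year): 384 − 28 = 356 left.
January 1978 has 31 days: 356 − 31 = 325 left.
December 1977 has 31 days: 325 − 31 = 294 left.
November 1977 has 30 days: 294 − 30 = 264 left.
October 1977 has 31 days: 264 − 31 = 233 left.
September 1977 has 30 days: 233 − 30 = 203 left.
August 1977 has 31 days: 203 − 31 = 172 left.
July 1977 has 31 days: 172 − 31 = 141 left.
June 1977 has 30 days: 141 − 30 = 111 left.
May 1977 has 31 days: 111 − 31 = 80 left.
April 1977 has 30 days: 80 − 30 = 50 left.
March 1977 has 31 days: 50 − 31 = 19 left.
February 1977 has 28 days; 28 − 19 = 9 → February 9, 1977.

February 9, 1977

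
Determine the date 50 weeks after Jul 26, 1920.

July 11, 1921

Advancing 50 weeks = 350 days from July 26, 1920.
July has 31 days, so 31 − 26 = 5 days remain after July 26, 1920; 350 − 5 = 345 left.
August 1920 has 31 days: 345 − 31 = 314 left.
September 1920 has 30 days: 314 − 30 = 284 left.
October 1920 has 31 days: 284 − 31 = 253 left.
November 1920 has 30 days: 253 − 30 = 223 left.
December 1920 has 31 days: 223 − 31 = 192 left.
January 1921 has 31 days: 192 − 31 = 161 left.
February 1921 has 28 days (1921 is not a leap year): 161 − 28 = 133 left.
March 1921 has 31 days: 133 − 31 = 102 left.
April 1921 has 30 days: 102 − 30 = 72 left.
May 1921 has 31 days: 72 − 31 = 41 left.
June 1921 has 30 days: 41 − 30 = 11 left.
11 days into July 1921 → July 11, 1921.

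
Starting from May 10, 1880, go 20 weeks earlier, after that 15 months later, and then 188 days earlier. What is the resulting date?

Counting back 20 weeks (= 140 days) from May 10, 1880:
Going back 10 days from May 10, 1880 reaches the end of the previous month; 140 − 10 = 130 left.
April 1880 has 30 days: 130 − 30 = 100 left.
March 1880 has 31 days: 100 − 31 = 69 left.
February 1880 has 29 days (1880 is a leap year): 69 − 29 = 40 left.
January 1880 has 31 days: 40 − 31 = 9 left.
December 1879 has 31 days; 31 − 9 = 22 → December 22, 1879.
Counting forward 15 months from December 22, 1879:
month 12 + 15 = 27, which is month 3 of year 1881 → March 1881.
Day 22 is valid in March, giving March 22, 1881.
Subtracting 188 days from March 22, 1881:
Going back 22 days from March 22, 1881 reaches the end of the previous month; 188 − 22 = 166 left.
February 1881 has 28 days (1881 is not a leap year): 166 − 28 = 138 left.
January 1881 has 31 days: 138 − 31 = 107 left.
December 1880 has 31 days: 107 − 31 = 76 left.
November 1880 has 30 days: 76 − 30 = 46 left.
October 1880 has 31 days: 46 − 31 = 15 left.
September 1880 has 30 days; 30 − 15 = 15 → September 15, 1880.

September 15, 1880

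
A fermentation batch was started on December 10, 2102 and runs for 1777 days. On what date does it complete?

Adding 1777 days from December 10, 2102.
December has 31 days, so 31 − 10 = 21 days remain after December 10, 2102; 1777 − 21 = 1756 left.
January 2103 has 31 days: 1756 − 31 = 1725 left.
February 2103 has 28 days (2103 is not a leap year): 1725 − 28 = 1697 left.
March 2103 has 31 days: 1697 − 31 = 1666 left.
April 2103 has 30 days: 1666 − 30 = 1636 left.
May 2103 has 31 days: 1636 − 31 = 1605 left.
June 2103 has 30 days: 1605 − 30 = 1575 left.
July 2103 has 31 days: 1575 − 31 = 1544 left.
August 2103 has 31 days: 1544 − 31 = 1513 left.
September 2103 has 30 days: 1513 − 30 = 1483 left.
October 2103 has 31 days: 1483 − 31 = 1452 left.
November 2103 has 30 days: 1452 − 30 = 1422 left.
December 2103 has 31 days: 1422 − 31 = 1391 left.
January 2104 has 31 days: 1391 − 31 = 1360 left.
February 2104 has 29 days (2104 is a leap year): 1360 − 29 = 1331 left.
March 2104 has 31 days: 1331 − 31 = 1300 left.
April 2104 has 30 days: 1300 − 30 = 1270 left.
May 2104 has 31 days: 1270 − 31 = 1239 left.
June 2104 has 30 days: 1239 − 30 = 1209 left.
July 2104 has 31 days: 1209 − 31 = 1178 left.
August 2104 has 31 days: 1178 − 31 = 1147 left.
September 2104 has 30 days: 1147 − 30 = 1117 left.
October 2104 has 31 days: 1117 − 31 = 1086 left.
November 2104 has 30 days: 1086 − 30 = 1056 left.
December 2104 has 31 days: 1056 − 31 = 1025 left.
January 2105 has 31 days: 1025 − 31 = 994 left.
February 2105 has 28 days (2105 is not a leap year): 994 − 28 = 966 left.
March 2105 has 31 days: 966 − 31 = 935 left.
April 2105 has 30 days: 935 − 30 = 905 left.
May 2105 has 31 days: 905 − 31 = 874 left.
June 2105 has 30 days: 874 − 30 = 844 left.
July 2105 has 31 days: 844 − 31 = 813 left.
August 2105 has 31 days: 813 − 31 = 782 left.
September 2105 has 30 days: 782 − 30 = 752 left.
October 2105 has 31 days: 752 − 31 = 721 left.
November 2105 has 30 days: 721 − 30 = 691 left.
December 2105 has 31 days: 691 − 31 = 660 left.
January 2106 has 31 days: 660 − 31 = 629 left.
February 2106 has 28 days (2106 is not a leap year): 629 − 28 = 601 left.
March 2106 has 31 days: 601 − 31 = 570 left.
April 2106 has 30 days: 570 − 30 = 540 left.
May 2106 has 31 days: 540 − 31 = 509 left.
June 2106 has 30 days: 509 − 30 = 479 left.
July 2106 has 31 days: 479 − 31 = 448 left.
August 2106 has 31 days: 448 − 31 = 417 left.
September 2106 has 30 days: 417 − 30 = 387 left.
October 2106 has 31 days: 387 − 31 = 356 left.
November 2106 has 30 days: 356 − 30 = 326 left.
December 2106 has 31 days: 326 − 31 = 295 left.
January 2107 has 31 days: 295 − 31 = 264 left.
February 2107 has 28 days (2107 is not a leap year): 264 − 28 = 236 left.
March 2107 has 31 days: 236 − 31 = 205 left.
April 2107 has 30 days: 205 − 30 = 175 left.
May 2107 has 31 days: 175 − 31 = 144 left.
June 2107 has 30 days: 144 − 30 = 114 left.
July 2107 has 31 days: 114 − 31 = 83 left.
August 2107 has 31 days: 83 − 31 = 52 left.
September 2107 has 30 days: 52 − 30 = 22 left.
22 days into October 2107 → October 22, 2107.

October 22, 2107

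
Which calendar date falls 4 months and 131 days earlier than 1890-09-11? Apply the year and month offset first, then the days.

Going back 4 months and 131 days from September 11, 1890: first the month/year part, then the days.
month 9 − 4 = 5 → May 1890.
Day 11 is valid in May, giving May 11, 1890.
Now subtract 131 days from May 11, 1890.
Going back 11 days from May 11, 1890 reaches the end of the previous month; 131 − 11 = 120 left.
April 1890 has 30 days: 120 − 30 = 90 left.
March 1890 has 31 days: 90 − 31 = 59 left.
February 1890 has 28 days (1890 is not a leap year): 59 − 28 = 31 left.
January 1890 has 31 days: 31 − 31 = 0 left.
December 1889 has 31 days; 31 − 0 = 31 → December 31, 1889.

December 31, 1889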